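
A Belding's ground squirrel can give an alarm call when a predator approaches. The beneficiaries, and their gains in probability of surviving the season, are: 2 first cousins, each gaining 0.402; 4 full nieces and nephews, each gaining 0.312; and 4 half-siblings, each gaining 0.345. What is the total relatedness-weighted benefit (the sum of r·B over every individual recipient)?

0.7575

r to a first cousin = 1/8 (first cousins share one grandparent pair — two paths of length 4: r = 2·(1/2)^4 = 1/8).
r to a full niece or nephew = 0.25 (full aunt/uncle↔niece/nephew: two paths of length 3 through the shared grandparent pair: r = 2·(1/2)^3 = 1/4).
r to a half-sibling = 1/4 (half-sibs share one parent — one path of length 2: r = (1/2)^2 = 1/4).
Summing one r·B term per recipient: 2·0.125·0.402 + 4·0.25·0.312 + 4·0.25·0.345 = 0.7575.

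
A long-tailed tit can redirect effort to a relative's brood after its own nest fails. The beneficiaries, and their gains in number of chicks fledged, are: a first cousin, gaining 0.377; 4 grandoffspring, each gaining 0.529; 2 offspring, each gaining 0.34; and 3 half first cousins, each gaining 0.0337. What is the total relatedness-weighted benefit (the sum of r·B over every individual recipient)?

0.92244375

r to a first cousin = 0.125 (first cousins share one grandparent pair — two paths of length 4: r = 2·(1/2)^4 = 1/8).
r to a grandoffspring = 1/4 (two parent–offspring links: r = (1/2)^2 = 1/4).
r to an offspring = 1/2 (one parent–offspring link: r = (1/2)^1 = 1/2).
r to a half first cousin = 1/16 (half first cousins share one grandparent — one path of length 4: r = (1/2)^4 = 1/16).
Summing one r·B term per recipient: 1·0.125·0.377 + 4·0.25·0.529 + 2·0.5·0.34 + 3·0.0625·0.0337 = 0.92244375.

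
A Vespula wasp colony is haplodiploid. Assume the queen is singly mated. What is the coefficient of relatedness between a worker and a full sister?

Haplodiploid full sisters inherit their father's entire haploid genome identically (contributing 1/2) and on average half of their mother's contribution (1/2 · 1/2 = 1/4); r = 1/2 + 1/4 = 3/4.

0.75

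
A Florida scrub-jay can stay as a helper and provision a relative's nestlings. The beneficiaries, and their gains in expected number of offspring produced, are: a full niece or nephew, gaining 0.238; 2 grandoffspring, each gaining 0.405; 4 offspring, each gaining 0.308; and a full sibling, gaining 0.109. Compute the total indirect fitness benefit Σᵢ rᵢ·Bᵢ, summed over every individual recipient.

0.9325

r to a full niece or nephew = 0.25 (full aunt/uncle↔niece/nephew: two paths of length 3 through the shared grandparent pair: r = 2·(1/2)^3 = 1/4).
r to a grandoffspring = 0.25 (two parent–offspring links: r = (1/2)^2 = 1/4).
r to an offspring = 0.5 (one parent–offspring link: r = (1/2)^1 = 1/2).
r to a full sibling = 1/2 (full sibs share both parents — two paths of length 2: r = 2·(1/2)^2 = 1/2).
Summing one r·B term per recipient: 1·0.25·0.238 + 2·0.25·0.405 + 4·0.5·0.308 + 1·0.5·0.109 = 0.9325.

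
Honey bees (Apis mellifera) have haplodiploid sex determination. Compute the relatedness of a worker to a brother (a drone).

Her haploid brother carries none of their father's genes and a random half of their mother's genome; that half matches the maternal half of her own genome with probability 1/2: r = 1/2 · 1/2 = 1/4.

0.25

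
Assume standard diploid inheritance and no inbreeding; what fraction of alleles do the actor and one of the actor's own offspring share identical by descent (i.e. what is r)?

0.5

Each parent–offspring link contributes a factor of 1/2, and independent paths through distinct common ancestors add.
One parent–offspring link: r = (1/2)^1 = 1/2.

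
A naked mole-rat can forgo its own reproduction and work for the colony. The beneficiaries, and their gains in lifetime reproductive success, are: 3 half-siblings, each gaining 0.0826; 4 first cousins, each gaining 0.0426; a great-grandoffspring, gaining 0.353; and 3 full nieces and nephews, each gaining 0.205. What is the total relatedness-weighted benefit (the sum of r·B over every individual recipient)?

r to a half-sibling = 1/4 (half-sibs share one parent — one path of length 2: r = (1/2)^2 = 1/4).
r to a first cousin = 0.125 (first cousins share one grandparent pair — two paths of length 4: r = 2·(1/2)^4 = 1/8).
r to a great-grandoffspring = 0.125 (three parent–offspring links: r = (1/2)^3 = 1/8).
r to a full niece or nephew = 1/4 (full aunt/uncle↔niece/nephew: two paths of length 3 through the shared grandparent pair: r = 2·(1/2)^3 = 1/4).
Summing one r·B term per recipient: 3·0.25·0.0826 + 4·0.125·0.0426 + 1·0.125·0.353 + 3·0.25·0.205 = 0.281125.

0.281125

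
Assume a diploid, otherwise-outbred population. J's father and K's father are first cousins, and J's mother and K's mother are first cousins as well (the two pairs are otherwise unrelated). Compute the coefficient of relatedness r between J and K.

Relatedness sums over independent paths through distinct common ancestors.
J and K are related in two ways: second cousins through their fathers (r = 1/32) and second cousins through their mothers (r = 1/32).
r = 1/32 + 1/32 = 0.0625.

0.0625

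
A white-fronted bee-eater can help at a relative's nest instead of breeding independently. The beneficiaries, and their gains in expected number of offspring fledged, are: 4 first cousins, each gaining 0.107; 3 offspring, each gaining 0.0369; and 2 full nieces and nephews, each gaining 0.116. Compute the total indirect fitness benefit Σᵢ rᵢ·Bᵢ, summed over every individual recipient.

r to a first cousin = 0.125 (first cousins share one grandparent pair — two paths of length 4: r = 2·(1/2)^4 = 1/8).
r to an offspring = 1/2 (one parent–offspring link: r = (1/2)^1 = 1/2).
r to a full niece or nephew = 0.25 (full aunt/uncle↔niece/nephew: two paths of length 3 through the shared grandparent pair: r = 2·(1/2)^3 = 1/4).
Summing one r·B term per recipient: 4·0.125·0.107 + 3·0.5·0.0369 + 2·0.25·0.116 = 0.16685.

0.16685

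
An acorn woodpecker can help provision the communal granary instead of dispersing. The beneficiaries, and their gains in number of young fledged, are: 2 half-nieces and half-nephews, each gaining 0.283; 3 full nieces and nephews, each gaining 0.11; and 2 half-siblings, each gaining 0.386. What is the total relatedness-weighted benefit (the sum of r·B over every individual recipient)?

0.34625

r to a half-niece or half-nephew = 1/8 (half-aunt/uncle↔niece/nephew: one path of length 3: r = (1/2)^3 = 1/8).
r to a full niece or nephew = 1/4 (full aunt/uncle↔niece/nephew: two paths of length 3 through the shared grandparent pair: r = 2·(1/2)^3 = 1/4).
r to a half-sibling = 1/4 (half-sibs share one parent — one path of length 2: r = (1/2)^2 = 1/4).
Summing one r·B term per recipient: 2·0.125·0.283 + 3·0.25·0.11 + 2·0.25·0.386 = 0.34625.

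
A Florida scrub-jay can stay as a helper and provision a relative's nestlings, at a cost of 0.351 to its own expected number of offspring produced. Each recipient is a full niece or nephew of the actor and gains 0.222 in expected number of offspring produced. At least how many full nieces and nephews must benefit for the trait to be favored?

7

r to a full niece or nephew = 1/4 (full aunt/uncle↔niece/nephew: two paths of length 3 through the shared grandparent pair: r = 2·(1/2)^3 = 1/4).
Hamilton's rule: n·r·B > C  ⇒  n > C/(r·B) = 0.351/(0.25·0.222) = 6.324.
The smallest integer exceeding 6.324 is 7.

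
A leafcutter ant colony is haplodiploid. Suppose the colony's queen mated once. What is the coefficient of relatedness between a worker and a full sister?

0.75

Haplodiploid full sisters inherit their father's entire haploid genome identically (contributing 1/2) and on average half of their mother's contribution (1/2 · 1/2 = 1/4); r = 1/2 + 1/4 = 3/4.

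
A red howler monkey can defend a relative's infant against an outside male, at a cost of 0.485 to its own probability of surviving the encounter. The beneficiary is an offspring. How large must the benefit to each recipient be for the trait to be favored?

r to an offspring = 0.5 (one parent–offspring link: r = (1/2)^1 = 1/2).
Hamilton's rule with n recipients of equal r: n·r·B > C, so B > C/(n·r) = 0.485/(1·0.5) = 0.97.

0.97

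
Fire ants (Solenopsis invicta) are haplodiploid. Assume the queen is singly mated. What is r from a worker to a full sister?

0.75

Haplodiploid full sisters inherit their father's entire haploid genome identically (contributing 1/2) and on average half of their mother's contribution (1/2 · 1/2 = 1/4); r = 1/2 + 1/4 = 3/4.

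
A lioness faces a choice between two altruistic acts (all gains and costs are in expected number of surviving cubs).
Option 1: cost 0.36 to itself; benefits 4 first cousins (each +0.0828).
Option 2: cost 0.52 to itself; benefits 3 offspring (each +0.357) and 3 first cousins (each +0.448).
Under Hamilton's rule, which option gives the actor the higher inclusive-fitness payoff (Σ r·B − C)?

Option 1: r to a first cousin = 0.125.
Option 1: Σ r·B − C = (4·0.125·0.0828) − 0.36 = -0.3186.
Option 2: r to an offspring = 0.5.
Option 2: r to a first cousin = 0.125.
Option 2: Σ r·B − C = (3·0.5·0.357 + 3·0.125·0.448) − 0.52 = 0.1835.
Option 2 has the higher net inclusive-fitness payoff.

Option 2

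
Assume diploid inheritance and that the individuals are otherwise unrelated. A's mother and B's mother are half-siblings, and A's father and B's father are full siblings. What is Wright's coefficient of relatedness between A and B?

0.1875

Wright's path rule: contributions from independent ancestry routes add.
A and B are related in two ways: half first cousins through their mothers (r = 1/16) and first cousins through their fathers (r = 1/8).
r = 1/16 + 1/8 = 3/16 = 0.1875.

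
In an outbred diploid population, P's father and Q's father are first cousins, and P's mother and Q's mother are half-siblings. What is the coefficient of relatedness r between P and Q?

0.09375

Wright's path rule: contributions from independent ancestry routes add.
P and Q are related in two ways: second cousins through their fathers (r = 1/32) and half first cousins through their mothers (r = 1/16).
r = 1/32 + 1/16 = 0.09375.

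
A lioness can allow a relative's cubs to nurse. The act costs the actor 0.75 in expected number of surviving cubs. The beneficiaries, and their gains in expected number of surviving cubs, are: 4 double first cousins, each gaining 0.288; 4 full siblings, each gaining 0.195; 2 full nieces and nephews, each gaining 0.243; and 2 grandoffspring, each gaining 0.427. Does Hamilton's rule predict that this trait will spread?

Yes

Hamilton's rule: the trait is favored when the sum of r·B over every recipient exceeds the actor's cost C.
r to a double first cousin = 1/4 (double first cousins share both grandparent pairs — four paths of length 4: r = 4·(1/2)^4 = 1/4).
r to a full sibling = 1/2 (full sibs share both parents — two paths of length 2: r = 2·(1/2)^2 = 1/2).
r to a full niece or nephew = 1/4 (full aunt/uncle↔niece/nephew: two paths of length 3 through the shared grandparent pair: r = 2·(1/2)^3 = 1/4).
r to a grandoffspring = 1/4 (two parent–offspring links: r = (1/2)^2 = 1/4).
Summing one r·B term per recipient: 4·0.25·0.288 + 4·0.5·0.195 + 2·0.25·0.243 + 2·0.25·0.427 = 1.013.
1.013 > 0.75: the indirect benefit exceeds the cost.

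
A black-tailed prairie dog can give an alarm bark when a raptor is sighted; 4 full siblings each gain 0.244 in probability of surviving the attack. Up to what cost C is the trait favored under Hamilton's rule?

r to a full sibling = 0.5 (full sibs share both parents — two paths of length 2: r = 2·(1/2)^2 = 1/2).
Hamilton's rule: n·r·B > C, so the trait is favored while C < n·r·B = 4·0.5·0.244 = 0.488.

0.488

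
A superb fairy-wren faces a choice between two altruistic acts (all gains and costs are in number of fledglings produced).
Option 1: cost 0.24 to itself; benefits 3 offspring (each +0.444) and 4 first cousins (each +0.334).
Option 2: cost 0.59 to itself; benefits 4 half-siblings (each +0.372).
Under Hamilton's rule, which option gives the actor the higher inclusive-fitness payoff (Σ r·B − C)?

Option 1: r to an offspring = 0.5.
Option 1: r to a first cousin = 0.125.
Option 1: Σ r·B − C = (3·0.5·0.444 + 4·0.125·0.334) − 0.24 = 0.593.
Option 2: r to a half-sibling = 0.25.
Option 2: Σ r·B − C = (4·0.25·0.372) − 0.59 = -0.218.
Option 1 has the higher net inclusive-fitness payoff.

Option 1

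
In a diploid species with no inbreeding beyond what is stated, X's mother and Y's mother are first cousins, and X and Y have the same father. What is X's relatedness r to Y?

0.28125

With two independent routes of shared ancestry, r is the sum of the two contributions.
X and Y are related in two ways: second cousins through their mothers (r = 1/32) and half-sibs through their shared father (r = 1/4).
r = 1/32 + 1/4 = 9/32 = 0.28125.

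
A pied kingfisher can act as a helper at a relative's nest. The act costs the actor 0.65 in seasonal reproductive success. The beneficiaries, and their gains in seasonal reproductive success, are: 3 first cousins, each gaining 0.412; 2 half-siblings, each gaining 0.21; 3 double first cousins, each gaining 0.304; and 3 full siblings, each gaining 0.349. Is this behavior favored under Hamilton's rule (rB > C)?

Hamilton's rule: the trait is favored when the sum of r·B over every recipient exceeds the actor's cost C.
r to a first cousin = 1/8 (first cousins share one grandparent pair — two paths of length 4: r = 2·(1/2)^4 = 1/8).
r to a half-sibling = 1/4 (half-sibs share one parent — one path of length 2: r = (1/2)^2 = 1/4).
r to a double first cousin = 1/4 (double first cousins share both grandparent pairs — four paths of length 4: r = 4·(1/2)^4 = 1/4).
r to a full sibling = 0.5 (full sibs share both parents — two paths of length 2: r = 2·(1/2)^2 = 1/2).
Summing one r·B term per recipient: 3·0.125·0.412 + 2·0.25·0.21 + 3·0.25·0.304 + 3·0.5·0.349 = 1.011.
1.011 > 0.65: the indirect benefit exceeds the cost.

Yes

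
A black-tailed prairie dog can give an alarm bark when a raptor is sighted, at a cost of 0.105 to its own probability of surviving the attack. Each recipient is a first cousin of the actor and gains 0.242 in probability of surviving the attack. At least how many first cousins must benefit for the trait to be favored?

r to a first cousin = 0.125 (first cousins share one grandparent pair — two paths of length 4: r = 2·(1/2)^4 = 1/8).
Hamilton's rule: n·r·B > C  ⇒  n > C/(r·B) = 0.105/(0.125·0.242) = 3.471.
The smallest integer exceeding 3.471 is 4.

4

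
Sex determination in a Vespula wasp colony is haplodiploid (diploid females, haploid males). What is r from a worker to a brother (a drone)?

0.25

Her haploid brother carries none of their father's genes and a random half of their mother's genome; that half matches the maternal half of her own genome with probability 1/2: r = 1/2 · 1/2 = 1/4.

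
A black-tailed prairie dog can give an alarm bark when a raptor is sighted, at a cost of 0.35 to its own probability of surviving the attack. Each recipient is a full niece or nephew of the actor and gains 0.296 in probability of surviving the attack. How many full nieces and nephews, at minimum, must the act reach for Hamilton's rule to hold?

5

r to a full niece or nephew = 0.25 (full aunt/uncle↔niece/nephew: two paths of length 3 through the shared grandparent pair: r = 2·(1/2)^3 = 1/4).
Hamilton's rule: n·r·B > C  ⇒  n > C/(r·B) = 0.35/(0.25·0.296) = 4.73.
The smallest integer exceeding 4.73 is 5.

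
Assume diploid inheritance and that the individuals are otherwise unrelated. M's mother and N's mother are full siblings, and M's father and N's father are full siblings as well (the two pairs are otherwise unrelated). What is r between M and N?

Relatedness sums over independent paths through distinct common ancestors.
M and N are related in two ways: first cousins through their mothers (r = 1/8) and first cousins through their fathers (r = 1/8) — i.e. double first cousins.
r = 1/8 + 1/8 = 0.25.

0.25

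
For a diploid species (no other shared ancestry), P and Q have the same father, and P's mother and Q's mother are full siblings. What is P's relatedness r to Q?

With two independent routes of shared ancestry, r is the sum of the two contributions.
P and Q are related in two ways: half-sibs through their shared father (r = 1/4) and first cousins through their mothers (r = 1/8).
r = 1/4 + 1/8 = 0.375.

0.375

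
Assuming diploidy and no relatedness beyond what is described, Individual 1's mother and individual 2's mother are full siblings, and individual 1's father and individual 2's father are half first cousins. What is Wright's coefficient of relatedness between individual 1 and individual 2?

0.140625

With two independent routes of shared ancestry, r is the sum of the two contributions.
Individual 1 and individual 2 are related in two ways: first cousins through their mothers (r = 1/8) and half second cousins through their fathers (r = 1/64).
r = 1/8 + 1/64 = 0.140625.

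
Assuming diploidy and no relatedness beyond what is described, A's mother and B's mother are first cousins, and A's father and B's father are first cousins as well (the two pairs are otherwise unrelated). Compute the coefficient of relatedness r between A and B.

0.0625

Wright's path rule: contributions from independent ancestry routes add.
A and B are related in two ways: second cousins through their mothers (r = 1/32) and second cousins through their fathers (r = 1/32).
r = 1/32 + 1/32 = 1/16 = 0.0625.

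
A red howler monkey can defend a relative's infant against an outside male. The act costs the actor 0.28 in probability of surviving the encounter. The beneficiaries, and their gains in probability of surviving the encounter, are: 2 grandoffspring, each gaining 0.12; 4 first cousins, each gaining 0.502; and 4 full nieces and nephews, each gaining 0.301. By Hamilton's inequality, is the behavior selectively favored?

Yes

Hamilton's rule: the trait is favored when the sum of r·B over every recipient exceeds the actor's cost C.
r to a grandoffspring = 1/4 (two parent–offspring links: r = (1/2)^2 = 1/4).
r to a first cousin = 0.125 (first cousins share one grandparent pair — two paths of length 4: r = 2·(1/2)^4 = 1/8).
r to a full niece or nephew = 0.25 (full aunt/uncle↔niece/nephew: two paths of length 3 through the shared grandparent pair: r = 2·(1/2)^3 = 1/4).
Summing one r·B term per recipient: 2·0.25·0.12 + 4·0.125·0.502 + 4·0.25·0.301 = 0.612.
0.612 > 0.28: the indirect benefit exceeds the cost.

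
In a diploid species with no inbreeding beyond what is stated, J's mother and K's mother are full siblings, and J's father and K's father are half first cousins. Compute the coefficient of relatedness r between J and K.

Wright's path rule: contributions from independent ancestry routes add.
J and K are related in two ways: first cousins through their mothers (r = 1/8) and half second cousins through their fathers (r = 1/64).
r = 1/8 + 1/64 = 0.140625.

0.140625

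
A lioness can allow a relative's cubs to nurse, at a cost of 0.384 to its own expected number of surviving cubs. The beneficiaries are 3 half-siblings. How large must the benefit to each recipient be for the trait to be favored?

0.512

r to a half-sibling = 1/4 (half-sibs share one parent — one path of length 2: r = (1/2)^2 = 1/4).
Hamilton's rule with n recipients of equal r: n·r·B > C, so B > C/(n·r) = 0.384/(3·0.25) = 0.512.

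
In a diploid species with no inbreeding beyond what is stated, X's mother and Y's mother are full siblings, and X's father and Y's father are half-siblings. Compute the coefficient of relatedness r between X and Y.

Relatedness sums over independent paths through distinct common ancestors.
X and Y are related in two ways: first cousins through their mothers (r = 1/8) and half first cousins through their fathers (r = 1/16).
r = 1/8 + 1/16 = 0.1875.

0.1875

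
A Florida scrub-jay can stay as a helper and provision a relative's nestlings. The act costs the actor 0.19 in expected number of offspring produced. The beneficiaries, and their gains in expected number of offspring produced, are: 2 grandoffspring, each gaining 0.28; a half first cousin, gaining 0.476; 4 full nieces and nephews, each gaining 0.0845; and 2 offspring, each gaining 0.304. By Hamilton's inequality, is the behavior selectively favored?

Hamilton's rule: the trait is favored when the sum of r·B over every recipient exceeds the actor's cost C.
r to a grandoffspring = 0.25 (two parent–offspring links: r = (1/2)^2 = 1/4).
r to a half first cousin = 0.0625 (half first cousins share one grandparent — one path of length 4: r = (1/2)^4 = 1/16).
r to a full niece or nephew = 1/4 (full aunt/uncle↔niece/nephew: two paths of length 3 through the shared grandparent pair: r = 2·(1/2)^3 = 1/4).
r to an offspring = 0.5 (one parent–offspring link: r = (1/2)^1 = 1/2).
Summing one r·B term per recipient: 2·0.25·0.28 + 1·0.0625·0.476 + 4·0.25·0.0845 + 2·0.5·0.304 = 0.55825.
0.55825 > 0.19: the indirect benefit exceeds the cost.

Yes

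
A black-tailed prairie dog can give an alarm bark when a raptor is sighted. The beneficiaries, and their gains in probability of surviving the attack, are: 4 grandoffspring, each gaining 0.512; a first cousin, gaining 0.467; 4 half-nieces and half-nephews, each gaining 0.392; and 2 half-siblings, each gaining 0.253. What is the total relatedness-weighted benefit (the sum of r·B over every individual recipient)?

r to a grandoffspring = 1/4 (two parent–offspring links: r = (1/2)^2 = 1/4).
r to a first cousin = 1/8 (first cousins share one grandparent pair — two paths of length 4: r = 2·(1/2)^4 = 1/8).
r to a half-niece or half-nephew = 0.125 (half-aunt/uncle↔niece/nephew: one path of length 3: r = (1/2)^3 = 1/8).
r to a half-sibling = 1/4 (half-sibs share one parent — one path of length 2: r = (1/2)^2 = 1/4).
Summing one r·B term per recipient: 4·0.25·0.512 + 1·0.125·0.467 + 4·0.125·0.392 + 2·0.25·0.253 = 0.892875.

0.892875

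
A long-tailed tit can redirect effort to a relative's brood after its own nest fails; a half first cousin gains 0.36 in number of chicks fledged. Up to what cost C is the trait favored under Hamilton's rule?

0.0225

r to a half first cousin = 0.0625 (half first cousins share one grandparent — one path of length 4: r = (1/2)^4 = 1/16).
Hamilton's rule: n·r·B > C, so the trait is favored while C < n·r·B = 1·0.0625·0.36 = 0.0225.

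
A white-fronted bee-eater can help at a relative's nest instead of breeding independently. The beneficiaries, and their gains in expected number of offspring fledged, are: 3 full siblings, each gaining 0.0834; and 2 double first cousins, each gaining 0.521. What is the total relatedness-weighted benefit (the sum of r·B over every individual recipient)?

0.3856

r to a full sibling = 0.5 (full sibs share both parents — two paths of length 2: r = 2·(1/2)^2 = 1/2).
r to a double first cousin = 0.25 (double first cousins share both grandparent pairs — four paths of length 4: r = 4·(1/2)^4 = 1/4).
Summing one r·B term per recipient: 3·0.5·0.0834 + 2·0.25·0.521 = 0.3856.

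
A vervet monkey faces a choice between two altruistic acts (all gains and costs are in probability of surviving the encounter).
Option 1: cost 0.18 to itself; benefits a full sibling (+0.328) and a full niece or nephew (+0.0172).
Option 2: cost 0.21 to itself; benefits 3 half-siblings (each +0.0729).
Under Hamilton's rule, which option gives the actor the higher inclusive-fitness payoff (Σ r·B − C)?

Option 1

Option 1: r to a full sibling = 0.5.
Option 1: r to a full niece or nephew = 0.25.
Option 1: Σ r·B − C = (1·0.5·0.328 + 1·0.25·0.0172) − 0.18 = -0.0117.
Option 2: r to a half-sibling = 0.25.
Option 2: Σ r·B − C = (3·0.25·0.0729) − 0.21 = -0.155325.
Option 1 has the higher net inclusive-fitness payoff.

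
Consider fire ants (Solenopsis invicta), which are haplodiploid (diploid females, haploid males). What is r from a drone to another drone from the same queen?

0.5

Haploid brothers each carry a random half of the queen's diploid genome, so on average they share half: r = 1/2.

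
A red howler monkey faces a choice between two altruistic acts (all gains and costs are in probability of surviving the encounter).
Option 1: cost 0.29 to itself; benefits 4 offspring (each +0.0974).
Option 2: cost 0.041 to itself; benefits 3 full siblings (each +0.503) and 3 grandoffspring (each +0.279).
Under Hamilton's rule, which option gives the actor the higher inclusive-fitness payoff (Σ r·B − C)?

Option 1: r to an offspring = 0.5.
Option 1: Σ r·B − C = (4·0.5·0.0974) − 0.29 = -0.0952.
Option 2: r to a full sibling = 0.5.
Option 2: r to a grandoffspring = 0.25.
Option 2: Σ r·B − C = (3·0.5·0.503 + 3·0.25·0.279) − 0.041 = 0.92275.
Option 2 has the higher net inclusive-fitness payoff.

Option 2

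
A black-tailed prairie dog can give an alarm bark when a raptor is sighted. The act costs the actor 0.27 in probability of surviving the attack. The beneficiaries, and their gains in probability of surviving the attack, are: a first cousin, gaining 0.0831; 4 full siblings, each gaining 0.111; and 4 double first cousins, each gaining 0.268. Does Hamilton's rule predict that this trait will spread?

Yes

Hamilton's rule: the trait is favored when the sum of r·B over every recipient exceeds the actor's cost C.
r to a first cousin = 1/8 (first cousins share one grandparent pair — two paths of length 4: r = 2·(1/2)^4 = 1/8).
r to a full sibling = 0.5 (full sibs share both parents — two paths of length 2: r = 2·(1/2)^2 = 1/2).
r to a double first cousin = 0.25 (double first cousins share both grandparent pairs — four paths of length 4: r = 4·(1/2)^4 = 1/4).
Summing one r·B term per recipient: 1·0.125·0.0831 + 4·0.5·0.111 + 4·0.25·0.268 = 0.5003875.
0.5003875 > 0.27: the indirect benefit exceeds the cost.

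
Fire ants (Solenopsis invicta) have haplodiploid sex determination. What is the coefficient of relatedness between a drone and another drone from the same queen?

0.5

Haploid brothers each carry a random half of the queen's diploid genome, so on average they share half: r = 1/2.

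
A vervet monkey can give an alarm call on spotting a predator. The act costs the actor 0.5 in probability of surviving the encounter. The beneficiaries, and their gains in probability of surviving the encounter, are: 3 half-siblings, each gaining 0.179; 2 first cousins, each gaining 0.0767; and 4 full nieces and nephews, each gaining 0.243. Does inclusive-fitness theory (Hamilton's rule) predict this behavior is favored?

Hamilton's rule: the trait is favored when the sum of r·B over every recipient exceeds the actor's cost C.
r to a half-sibling = 0.25 (half-sibs share one parent — one path of length 2: r = (1/2)^2 = 1/4).
r to a first cousin = 1/8 (first cousins share one grandparent pair — two paths of length 4: r = 2·(1/2)^4 = 1/8).
r to a full niece or nephew = 0.25 (full aunt/uncle↔niece/nephew: two paths of length 3 through the shared grandparent pair: r = 2·(1/2)^3 = 1/4).
Summing one r·B term per recipient: 3·0.25·0.179 + 2·0.125·0.0767 + 4·0.25·0.243 = 0.396425.
0.396425 < 0.5: the indirect benefit is less than the cost.

No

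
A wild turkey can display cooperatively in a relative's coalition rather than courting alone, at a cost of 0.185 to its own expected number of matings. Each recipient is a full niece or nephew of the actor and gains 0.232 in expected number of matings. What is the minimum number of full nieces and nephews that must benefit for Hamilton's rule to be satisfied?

4

r to a full niece or nephew = 0.25 (full aunt/uncle↔niece/nephew: two paths of length 3 through the shared grandparent pair: r = 2·(1/2)^3 = 1/4).
Hamilton's rule: n·r·B > C  ⇒  n > C/(r·B) = 0.185/(0.25·0.232) = 3.19.
The smallest integer exceeding 3.19 is 4.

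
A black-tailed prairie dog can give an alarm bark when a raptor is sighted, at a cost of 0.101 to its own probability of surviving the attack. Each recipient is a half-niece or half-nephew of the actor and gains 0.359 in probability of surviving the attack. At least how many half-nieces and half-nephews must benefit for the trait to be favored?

3

r to a half-niece or half-nephew = 0.125 (half-aunt/uncle↔niece/nephew: one path of length 3: r = (1/2)^3 = 1/8).
Hamilton's rule: n·r·B > C  ⇒  n > C/(r·B) = 0.101/(0.125·0.359) = 2.251.
The smallest integer exceeding 2.251 is 3.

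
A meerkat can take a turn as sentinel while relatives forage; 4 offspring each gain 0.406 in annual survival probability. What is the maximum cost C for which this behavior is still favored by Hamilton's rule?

0.812

r to an offspring = 1/2 (one parent–offspring link: r = (1/2)^1 = 1/2).
Hamilton's rule: n·r·B > C, so the trait is favored while C < n·r·B = 4·0.5·0.406 = 0.812.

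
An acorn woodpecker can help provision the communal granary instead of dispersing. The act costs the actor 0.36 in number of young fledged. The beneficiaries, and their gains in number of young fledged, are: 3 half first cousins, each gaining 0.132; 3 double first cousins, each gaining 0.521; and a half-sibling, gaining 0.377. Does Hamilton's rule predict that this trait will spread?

Yes

Hamilton's rule: the trait is favored when the sum of r·B over every recipient exceeds the actor's cost C.
r to a half first cousin = 0.0625 (half first cousins share one grandparent — one path of length 4: r = (1/2)^4 = 1/16).
r to a double first cousin = 1/4 (double first cousins share both grandparent pairs — four paths of length 4: r = 4·(1/2)^4 = 1/4).
r to a half-sibling = 0.25 (half-sibs share one parent — one path of length 2: r = (1/2)^2 = 1/4).
Summing one r·B term per recipient: 3·0.0625·0.132 + 3·0.25·0.521 + 1·0.25·0.377 = 0.50975.
0.50975 > 0.36: the indirect benefit exceeds the cost.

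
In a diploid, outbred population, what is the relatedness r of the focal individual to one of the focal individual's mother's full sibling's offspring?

0.125

Each parent–offspring link contributes a factor of 1/2, and independent paths through distinct common ancestors add.
First cousins share one grandparent pair — two paths of length 4: r = 2·(1/2)^4 = 1/8.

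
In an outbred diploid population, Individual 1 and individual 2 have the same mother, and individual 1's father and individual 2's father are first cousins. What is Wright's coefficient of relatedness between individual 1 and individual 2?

0.28125

Wright's path rule: contributions from independent ancestry routes add.
Individual 1 and individual 2 are related in two ways: half-sibs through their shared mother (r = 1/4) and second cousins through their fathers (r = 1/32).
r = 1/4 + 1/32 = 9/32 = 0.28125.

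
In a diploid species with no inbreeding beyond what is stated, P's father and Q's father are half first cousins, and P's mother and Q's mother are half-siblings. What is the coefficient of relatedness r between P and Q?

Wright's path rule: contributions from independent ancestry routes add.
P and Q are related in two ways: half second cousins through their fathers (r = 1/64) and half first cousins through their mothers (r = 1/16).
r = 1/64 + 1/16 = 5/64 = 0.078125.

0.078125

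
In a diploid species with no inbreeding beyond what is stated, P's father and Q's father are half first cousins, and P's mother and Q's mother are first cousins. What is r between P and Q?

Wright's path rule: contributions from independent ancestry routes add.
P and Q are related in two ways: half second cousins through their fathers (r = 1/64) and second cousins through their mothers (r = 1/32).
r = 1/64 + 1/32 = 3/64 = 0.046875.

0.046875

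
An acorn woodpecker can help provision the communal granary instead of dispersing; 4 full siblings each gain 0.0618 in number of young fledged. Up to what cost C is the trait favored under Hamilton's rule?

0.1236

r to a full sibling = 1/2 (full sibs share both parents — two paths of length 2: r = 2·(1/2)^2 = 1/2).
Hamilton's rule: n·r·B > C, so the trait is favored while C < n·r·B = 4·0.5·0.0618 = 0.1236.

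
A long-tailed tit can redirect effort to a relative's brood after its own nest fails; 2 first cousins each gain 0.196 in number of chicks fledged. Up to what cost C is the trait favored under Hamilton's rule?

0.049

r to a first cousin = 1/8 (first cousins share one grandparent pair — two paths of length 4: r = 2·(1/2)^4 = 1/8).
Hamilton's rule: n·r·B > C, so the trait is favored while C < n·r·B = 2·0.125·0.196 = 0.049.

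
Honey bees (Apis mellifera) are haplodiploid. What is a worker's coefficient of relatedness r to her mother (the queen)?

0.5

One meiotic link between diploid queen and diploid daughter: r = 1/2.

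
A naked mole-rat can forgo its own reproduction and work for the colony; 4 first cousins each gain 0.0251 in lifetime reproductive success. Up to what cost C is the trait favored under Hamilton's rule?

0.01255

r to a first cousin = 1/8 (first cousins share one grandparent pair — two paths of length 4: r = 2·(1/2)^4 = 1/8).
Hamilton's rule: n·r·B > C, so the trait is favored while C < n·r·B = 4·0.125·0.0251 = 0.01255.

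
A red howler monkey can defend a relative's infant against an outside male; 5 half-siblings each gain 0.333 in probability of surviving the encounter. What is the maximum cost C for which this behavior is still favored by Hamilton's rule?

r to a half-sibling = 0.25 (half-sibs share one parent — one path of length 2: r = (1/2)^2 = 1/4).
Hamilton's rule: n·r·B > C, so the trait is favored while C < n·r·B = 5·0.25·0.333 = 0.41625.

0.41625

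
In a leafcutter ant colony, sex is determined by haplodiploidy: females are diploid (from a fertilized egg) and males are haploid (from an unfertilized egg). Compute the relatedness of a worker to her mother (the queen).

0.5

One meiotic link between diploid queen and diploid daughter: r = 1/2.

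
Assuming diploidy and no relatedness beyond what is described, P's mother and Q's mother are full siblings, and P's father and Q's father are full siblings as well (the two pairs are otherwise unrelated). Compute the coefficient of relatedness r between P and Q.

0.25

Wright's path rule: contributions from independent ancestry routes add.
P and Q are related in two ways: first cousins through their mothers (r = 1/8) and first cousins through their fathers (r = 1/8) — i.e. double first cousins.
r = 1/8 + 1/8 = 0.25.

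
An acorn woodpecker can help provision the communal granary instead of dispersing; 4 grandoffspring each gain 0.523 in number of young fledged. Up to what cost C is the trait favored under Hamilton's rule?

r to a grandoffspring = 1/4 (two parent–offspring links: r = (1/2)^2 = 1/4).
Hamilton's rule: n·r·B > C, so the trait is favored while C < n·r·B = 4·0.25·0.523 = 0.523.

0.523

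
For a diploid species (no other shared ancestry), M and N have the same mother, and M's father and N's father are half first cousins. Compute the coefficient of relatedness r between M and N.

Independent pedigree routes through distinct common ancestors add.
M and N are related in two ways: half-sibs through their shared mother (r = 1/4) and half second cousins through their fathers (r = 1/64).
r = 1/4 + 1/64 = 0.265625.

0.265625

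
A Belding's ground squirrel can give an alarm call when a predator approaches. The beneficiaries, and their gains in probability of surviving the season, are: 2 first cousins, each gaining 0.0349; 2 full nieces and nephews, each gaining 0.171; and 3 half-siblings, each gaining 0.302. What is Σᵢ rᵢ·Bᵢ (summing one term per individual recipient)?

0.320725

r to a first cousin = 1/8 (first cousins share one grandparent pair — two paths of length 4: r = 2·(1/2)^4 = 1/8).
r to a full niece or nephew = 0.25 (full aunt/uncle↔niece/nephew: two paths of length 3 through the shared grandparent pair: r = 2·(1/2)^3 = 1/4).
r to a half-sibling = 0.25 (half-sibs share one parent — one path of length 2: r = (1/2)^2 = 1/4).
Summing one r·B term per recipient: 2·0.125·0.0349 + 2·0.25·0.171 + 3·0.25·0.302 = 0.320725.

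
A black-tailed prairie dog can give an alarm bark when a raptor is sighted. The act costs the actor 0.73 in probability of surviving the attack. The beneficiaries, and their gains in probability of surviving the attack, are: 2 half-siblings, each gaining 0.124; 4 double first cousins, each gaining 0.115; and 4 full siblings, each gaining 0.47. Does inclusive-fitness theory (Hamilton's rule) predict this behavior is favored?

Hamilton's rule: the trait is favored when the sum of r·B over every recipient exceeds the actor's cost C.
r to a half-sibling = 1/4 (half-sibs share one parent — one path of length 2: r = (1/2)^2 = 1/4).
r to a double first cousin = 1/4 (double first cousins share both grandparent pairs — four paths of length 4: r = 4·(1/2)^4 = 1/4).
r to a full sibling = 1/2 (full sibs share both parents — two paths of length 2: r = 2·(1/2)^2 = 1/2).
Summing one r·B term per recipient: 2·0.25·0.124 + 4·0.25·0.115 + 4·0.5·0.47 = 1.117.
1.117 > 0.73: the indirect benefit exceeds the cost.

Yes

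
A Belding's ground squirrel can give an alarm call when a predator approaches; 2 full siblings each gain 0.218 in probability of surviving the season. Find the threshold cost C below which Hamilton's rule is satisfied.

0.218

r to a full sibling = 1/2 (full sibs share both parents — two paths of length 2: r = 2·(1/2)^2 = 1/2).
Hamilton's rule: n·r·B > C, so the trait is favored while C < n·r·B = 2·0.5·0.218 = 0.218.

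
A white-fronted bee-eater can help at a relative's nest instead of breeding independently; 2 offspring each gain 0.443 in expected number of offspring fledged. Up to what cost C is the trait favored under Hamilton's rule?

0.443

r to an offspring = 1/2 (one parent–offspring link: r = (1/2)^1 = 1/2).
Hamilton's rule: n·r·B > C, so the trait is favored while C < n·r·B = 2·0.5·0.443 = 0.443.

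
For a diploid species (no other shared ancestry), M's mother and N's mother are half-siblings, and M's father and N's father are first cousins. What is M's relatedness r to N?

Wright's path rule: contributions from independent ancestry routes add.
M and N are related in two ways: half first cousins through their mothers (r = 1/16) and second cousins through their fathers (r = 1/32).
r = 1/16 + 1/32 = 0.09375.

0.09375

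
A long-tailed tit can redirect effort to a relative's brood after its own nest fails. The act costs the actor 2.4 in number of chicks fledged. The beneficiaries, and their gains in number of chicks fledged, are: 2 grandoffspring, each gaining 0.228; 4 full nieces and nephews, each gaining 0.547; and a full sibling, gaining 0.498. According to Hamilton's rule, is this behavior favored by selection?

Hamilton's rule: the trait is favored when the sum of r·B over every recipient exceeds the actor's cost C.
r to a grandoffspring = 1/4 (two parent–offspring links: r = (1/2)^2 = 1/4).
r to a full niece or nephew = 1/4 (full aunt/uncle↔niece/nephew: two paths of length 3 through the shared grandparent pair: r = 2·(1/2)^3 = 1/4).
r to a full sibling = 1/2 (full sibs share both parents — two paths of length 2: r = 2·(1/2)^2 = 1/2).
Summing one r·B term per recipient: 2·0.25·0.228 + 4·0.25·0.547 + 1·0.5·0.498 = 0.91.
0.91 < 2.4: the indirect benefit is less than the cost.

No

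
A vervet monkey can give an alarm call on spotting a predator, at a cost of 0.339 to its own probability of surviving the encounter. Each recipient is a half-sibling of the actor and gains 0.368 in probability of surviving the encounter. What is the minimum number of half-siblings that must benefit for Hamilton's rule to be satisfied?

r to a half-sibling = 1/4 (half-sibs share one parent — one path of length 2: r = (1/2)^2 = 1/4).
Hamilton's rule: n·r·B > C  ⇒  n > C/(r·B) = 0.339/(0.25·0.368) = 3.685.
The smallest integer exceeding 3.685 is 4.

4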